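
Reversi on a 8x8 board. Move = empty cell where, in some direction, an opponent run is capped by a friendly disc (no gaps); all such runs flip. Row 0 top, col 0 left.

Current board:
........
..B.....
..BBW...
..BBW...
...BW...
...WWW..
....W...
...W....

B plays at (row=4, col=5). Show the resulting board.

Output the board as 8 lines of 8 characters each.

Answer: ........
..B.....
..BBW...
..BBB...
...BBB..
...WWW..
....W...
...W....

Derivation:
Place B at (4,5); scan 8 dirs for brackets.
Dir NW: opp run (3,4) capped by B -> flip
Dir N: first cell '.' (not opp) -> no flip
Dir NE: first cell '.' (not opp) -> no flip
Dir W: opp run (4,4) capped by B -> flip
Dir E: first cell '.' (not opp) -> no flip
Dir SW: opp run (5,4), next='.' -> no flip
Dir S: opp run (5,5), next='.' -> no flip
Dir SE: first cell '.' (not opp) -> no flip
All flips: (3,4) (4,4)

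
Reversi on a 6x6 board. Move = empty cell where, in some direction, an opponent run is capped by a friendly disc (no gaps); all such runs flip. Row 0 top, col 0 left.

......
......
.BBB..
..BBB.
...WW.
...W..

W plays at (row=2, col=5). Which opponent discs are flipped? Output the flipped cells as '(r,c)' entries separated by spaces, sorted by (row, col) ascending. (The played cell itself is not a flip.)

Answer: (3,4)

Derivation:
Dir NW: first cell '.' (not opp) -> no flip
Dir N: first cell '.' (not opp) -> no flip
Dir NE: edge -> no flip
Dir W: first cell '.' (not opp) -> no flip
Dir E: edge -> no flip
Dir SW: opp run (3,4) capped by W -> flip
Dir S: first cell '.' (not opp) -> no flip
Dir SE: edge -> no flip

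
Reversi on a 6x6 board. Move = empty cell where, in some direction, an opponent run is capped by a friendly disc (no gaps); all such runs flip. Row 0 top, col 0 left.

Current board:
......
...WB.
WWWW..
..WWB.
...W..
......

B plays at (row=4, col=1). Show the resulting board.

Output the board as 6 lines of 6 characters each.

Answer: ......
...WB.
WWWB..
..BWB.
.B.W..
......

Derivation:
Place B at (4,1); scan 8 dirs for brackets.
Dir NW: first cell '.' (not opp) -> no flip
Dir N: first cell '.' (not opp) -> no flip
Dir NE: opp run (3,2) (2,3) capped by B -> flip
Dir W: first cell '.' (not opp) -> no flip
Dir E: first cell '.' (not opp) -> no flip
Dir SW: first cell '.' (not opp) -> no flip
Dir S: first cell '.' (not opp) -> no flip
Dir SE: first cell '.' (not opp) -> no flip
All flips: (2,3) (3,2)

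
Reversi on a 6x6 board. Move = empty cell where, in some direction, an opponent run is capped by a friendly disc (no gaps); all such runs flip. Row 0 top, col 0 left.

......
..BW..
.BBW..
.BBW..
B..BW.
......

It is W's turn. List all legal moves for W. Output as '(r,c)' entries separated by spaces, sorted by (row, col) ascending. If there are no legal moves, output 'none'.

Answer: (0,1) (1,1) (2,0) (3,0) (4,1) (4,2) (5,3)

Derivation:
(0,1): flips 1 -> legal
(0,2): no bracket -> illegal
(0,3): no bracket -> illegal
(1,0): no bracket -> illegal
(1,1): flips 2 -> legal
(2,0): flips 2 -> legal
(3,0): flips 2 -> legal
(3,4): no bracket -> illegal
(4,1): flips 1 -> legal
(4,2): flips 1 -> legal
(5,0): no bracket -> illegal
(5,1): no bracket -> illegal
(5,2): no bracket -> illegal
(5,3): flips 1 -> legal
(5,4): no bracket -> illegal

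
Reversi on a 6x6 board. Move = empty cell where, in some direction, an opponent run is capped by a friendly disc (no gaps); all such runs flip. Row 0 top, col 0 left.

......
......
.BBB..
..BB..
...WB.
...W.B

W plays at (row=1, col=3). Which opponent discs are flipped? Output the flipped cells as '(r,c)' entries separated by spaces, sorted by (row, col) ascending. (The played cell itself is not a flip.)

Answer: (2,3) (3,3)

Derivation:
Dir NW: first cell '.' (not opp) -> no flip
Dir N: first cell '.' (not opp) -> no flip
Dir NE: first cell '.' (not opp) -> no flip
Dir W: first cell '.' (not opp) -> no flip
Dir E: first cell '.' (not opp) -> no flip
Dir SW: opp run (2,2), next='.' -> no flip
Dir S: opp run (2,3) (3,3) capped by W -> flip
Dir SE: first cell '.' (not opp) -> no flip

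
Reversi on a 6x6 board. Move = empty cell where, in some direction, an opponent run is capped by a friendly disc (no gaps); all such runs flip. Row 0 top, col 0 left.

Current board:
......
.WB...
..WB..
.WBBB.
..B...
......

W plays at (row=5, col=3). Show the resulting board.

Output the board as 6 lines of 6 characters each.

Answer: ......
.WB...
..WB..
.WBBB.
..W...
...W..

Derivation:
Place W at (5,3); scan 8 dirs for brackets.
Dir NW: opp run (4,2) capped by W -> flip
Dir N: first cell '.' (not opp) -> no flip
Dir NE: first cell '.' (not opp) -> no flip
Dir W: first cell '.' (not opp) -> no flip
Dir E: first cell '.' (not opp) -> no flip
Dir SW: edge -> no flip
Dir S: edge -> no flip
Dir SE: edge -> no flip
All flips: (4,2)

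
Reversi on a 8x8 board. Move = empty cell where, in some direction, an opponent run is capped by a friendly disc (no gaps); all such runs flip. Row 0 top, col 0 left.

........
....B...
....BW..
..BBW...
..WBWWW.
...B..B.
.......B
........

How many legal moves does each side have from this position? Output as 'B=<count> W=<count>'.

Answer: B=12 W=10

Derivation:
-- B to move --
(1,5): no bracket -> illegal
(1,6): flips 2 -> legal
(2,3): flips 2 -> legal
(2,6): flips 1 -> legal
(3,1): flips 1 -> legal
(3,5): flips 2 -> legal
(3,6): flips 2 -> legal
(3,7): no bracket -> illegal
(4,1): flips 1 -> legal
(4,7): flips 3 -> legal
(5,1): flips 1 -> legal
(5,2): flips 1 -> legal
(5,4): flips 2 -> legal
(5,5): flips 1 -> legal
(5,7): no bracket -> illegal
B mobility = 12
-- W to move --
(0,3): flips 1 -> legal
(0,4): flips 2 -> legal
(0,5): no bracket -> illegal
(1,3): no bracket -> illegal
(1,5): flips 2 -> legal
(2,1): no bracket -> illegal
(2,2): flips 2 -> legal
(2,3): flips 1 -> legal
(3,1): flips 2 -> legal
(3,5): no bracket -> illegal
(4,1): no bracket -> illegal
(4,7): no bracket -> illegal
(5,2): flips 1 -> legal
(5,4): no bracket -> illegal
(5,5): no bracket -> illegal
(5,7): no bracket -> illegal
(6,2): flips 1 -> legal
(6,3): no bracket -> illegal
(6,4): flips 1 -> legal
(6,5): no bracket -> illegal
(6,6): flips 1 -> legal
(7,6): no bracket -> illegal
(7,7): no bracket -> illegal
W mobility = 10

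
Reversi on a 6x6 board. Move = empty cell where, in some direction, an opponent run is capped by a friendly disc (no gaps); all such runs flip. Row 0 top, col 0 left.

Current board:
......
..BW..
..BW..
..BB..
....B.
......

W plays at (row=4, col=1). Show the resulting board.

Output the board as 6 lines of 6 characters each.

Place W at (4,1); scan 8 dirs for brackets.
Dir NW: first cell '.' (not opp) -> no flip
Dir N: first cell '.' (not opp) -> no flip
Dir NE: opp run (3,2) capped by W -> flip
Dir W: first cell '.' (not opp) -> no flip
Dir E: first cell '.' (not opp) -> no flip
Dir SW: first cell '.' (not opp) -> no flip
Dir S: first cell '.' (not opp) -> no flip
Dir SE: first cell '.' (not opp) -> no flip
All flips: (3,2)

Answer: ......
..BW..
..BW..
..WB..
.W..B.
......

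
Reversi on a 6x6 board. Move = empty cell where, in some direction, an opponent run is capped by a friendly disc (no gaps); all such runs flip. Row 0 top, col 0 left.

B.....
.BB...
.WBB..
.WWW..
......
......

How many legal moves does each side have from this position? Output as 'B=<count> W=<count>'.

Answer: B=7 W=6

Derivation:
-- B to move --
(1,0): no bracket -> illegal
(2,0): flips 1 -> legal
(2,4): no bracket -> illegal
(3,0): flips 1 -> legal
(3,4): no bracket -> illegal
(4,0): flips 1 -> legal
(4,1): flips 3 -> legal
(4,2): flips 1 -> legal
(4,3): flips 1 -> legal
(4,4): flips 1 -> legal
B mobility = 7
-- W to move --
(0,1): flips 1 -> legal
(0,2): flips 2 -> legal
(0,3): flips 1 -> legal
(1,0): no bracket -> illegal
(1,3): flips 2 -> legal
(1,4): flips 1 -> legal
(2,0): no bracket -> illegal
(2,4): flips 2 -> legal
(3,4): no bracket -> illegal
W mobility = 6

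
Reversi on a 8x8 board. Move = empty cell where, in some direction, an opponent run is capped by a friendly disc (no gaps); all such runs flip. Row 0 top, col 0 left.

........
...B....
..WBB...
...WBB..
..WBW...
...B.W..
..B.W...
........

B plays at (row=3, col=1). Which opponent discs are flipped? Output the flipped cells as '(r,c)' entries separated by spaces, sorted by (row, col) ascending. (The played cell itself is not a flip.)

Dir NW: first cell '.' (not opp) -> no flip
Dir N: first cell '.' (not opp) -> no flip
Dir NE: opp run (2,2) capped by B -> flip
Dir W: first cell '.' (not opp) -> no flip
Dir E: first cell '.' (not opp) -> no flip
Dir SW: first cell '.' (not opp) -> no flip
Dir S: first cell '.' (not opp) -> no flip
Dir SE: opp run (4,2) capped by B -> flip

Answer: (2,2) (4,2)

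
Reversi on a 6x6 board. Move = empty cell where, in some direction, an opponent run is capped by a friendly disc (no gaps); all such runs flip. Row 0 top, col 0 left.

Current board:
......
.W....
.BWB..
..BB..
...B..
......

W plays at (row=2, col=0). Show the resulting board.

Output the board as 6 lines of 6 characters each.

Place W at (2,0); scan 8 dirs for brackets.
Dir NW: edge -> no flip
Dir N: first cell '.' (not opp) -> no flip
Dir NE: first cell 'W' (not opp) -> no flip
Dir W: edge -> no flip
Dir E: opp run (2,1) capped by W -> flip
Dir SW: edge -> no flip
Dir S: first cell '.' (not opp) -> no flip
Dir SE: first cell '.' (not opp) -> no flip
All flips: (2,1)

Answer: ......
.W....
WWWB..
..BB..
...B..
......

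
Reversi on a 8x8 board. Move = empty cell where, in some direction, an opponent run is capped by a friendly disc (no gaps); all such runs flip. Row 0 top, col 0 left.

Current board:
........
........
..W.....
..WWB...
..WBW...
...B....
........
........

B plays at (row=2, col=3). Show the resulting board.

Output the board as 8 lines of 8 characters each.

Answer: ........
........
..WB....
..WBB...
..WBW...
...B....
........
........

Derivation:
Place B at (2,3); scan 8 dirs for brackets.
Dir NW: first cell '.' (not opp) -> no flip
Dir N: first cell '.' (not opp) -> no flip
Dir NE: first cell '.' (not opp) -> no flip
Dir W: opp run (2,2), next='.' -> no flip
Dir E: first cell '.' (not opp) -> no flip
Dir SW: opp run (3,2), next='.' -> no flip
Dir S: opp run (3,3) capped by B -> flip
Dir SE: first cell 'B' (not opp) -> no flip
All flips: (3,3)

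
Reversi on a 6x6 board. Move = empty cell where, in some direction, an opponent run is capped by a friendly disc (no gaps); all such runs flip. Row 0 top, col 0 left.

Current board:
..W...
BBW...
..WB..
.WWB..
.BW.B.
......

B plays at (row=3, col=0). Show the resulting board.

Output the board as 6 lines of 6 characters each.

Place B at (3,0); scan 8 dirs for brackets.
Dir NW: edge -> no flip
Dir N: first cell '.' (not opp) -> no flip
Dir NE: first cell '.' (not opp) -> no flip
Dir W: edge -> no flip
Dir E: opp run (3,1) (3,2) capped by B -> flip
Dir SW: edge -> no flip
Dir S: first cell '.' (not opp) -> no flip
Dir SE: first cell 'B' (not opp) -> no flip
All flips: (3,1) (3,2)

Answer: ..W...
BBW...
..WB..
BBBB..
.BW.B.
......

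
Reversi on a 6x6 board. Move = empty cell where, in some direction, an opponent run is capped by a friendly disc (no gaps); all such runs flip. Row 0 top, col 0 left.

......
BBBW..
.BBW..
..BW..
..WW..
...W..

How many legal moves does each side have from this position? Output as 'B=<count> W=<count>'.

Answer: B=7 W=6

Derivation:
-- B to move --
(0,2): no bracket -> illegal
(0,3): no bracket -> illegal
(0,4): flips 1 -> legal
(1,4): flips 2 -> legal
(2,4): flips 1 -> legal
(3,1): no bracket -> illegal
(3,4): flips 2 -> legal
(4,1): no bracket -> illegal
(4,4): flips 1 -> legal
(5,1): no bracket -> illegal
(5,2): flips 1 -> legal
(5,4): flips 1 -> legal
B mobility = 7
-- W to move --
(0,0): flips 2 -> legal
(0,1): flips 1 -> legal
(0,2): flips 3 -> legal
(0,3): no bracket -> illegal
(2,0): flips 2 -> legal
(3,0): no bracket -> illegal
(3,1): flips 2 -> legal
(4,1): flips 1 -> legal
W mobility = 6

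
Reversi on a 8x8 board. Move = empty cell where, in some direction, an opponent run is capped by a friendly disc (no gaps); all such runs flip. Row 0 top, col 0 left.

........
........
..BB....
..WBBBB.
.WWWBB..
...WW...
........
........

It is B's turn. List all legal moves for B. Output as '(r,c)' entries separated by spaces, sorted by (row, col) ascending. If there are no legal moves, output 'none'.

(2,1): no bracket -> illegal
(3,0): no bracket -> illegal
(3,1): flips 1 -> legal
(4,0): flips 3 -> legal
(5,0): flips 2 -> legal
(5,1): flips 1 -> legal
(5,2): flips 3 -> legal
(5,5): no bracket -> illegal
(6,2): flips 1 -> legal
(6,3): flips 3 -> legal
(6,4): flips 1 -> legal
(6,5): no bracket -> illegal

Answer: (3,1) (4,0) (5,0) (5,1) (5,2) (6,2) (6,3) (6,4)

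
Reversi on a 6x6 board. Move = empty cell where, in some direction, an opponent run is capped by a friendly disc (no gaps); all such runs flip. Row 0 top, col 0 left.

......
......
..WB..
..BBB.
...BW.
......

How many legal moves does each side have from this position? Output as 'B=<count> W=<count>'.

-- B to move --
(1,1): flips 1 -> legal
(1,2): flips 1 -> legal
(1,3): no bracket -> illegal
(2,1): flips 1 -> legal
(3,1): no bracket -> illegal
(3,5): no bracket -> illegal
(4,5): flips 1 -> legal
(5,3): no bracket -> illegal
(5,4): flips 1 -> legal
(5,5): flips 1 -> legal
B mobility = 6
-- W to move --
(1,2): no bracket -> illegal
(1,3): no bracket -> illegal
(1,4): no bracket -> illegal
(2,1): no bracket -> illegal
(2,4): flips 2 -> legal
(2,5): no bracket -> illegal
(3,1): no bracket -> illegal
(3,5): no bracket -> illegal
(4,1): no bracket -> illegal
(4,2): flips 2 -> legal
(4,5): no bracket -> illegal
(5,2): no bracket -> illegal
(5,3): no bracket -> illegal
(5,4): no bracket -> illegal
W mobility = 2

Answer: B=6 W=2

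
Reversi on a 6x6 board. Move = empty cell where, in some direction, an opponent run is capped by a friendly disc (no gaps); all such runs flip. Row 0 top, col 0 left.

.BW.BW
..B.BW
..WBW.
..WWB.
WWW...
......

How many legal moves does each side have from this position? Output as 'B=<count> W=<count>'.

-- B to move --
(0,3): flips 1 -> legal
(1,1): no bracket -> illegal
(1,3): no bracket -> illegal
(2,1): flips 1 -> legal
(2,5): flips 1 -> legal
(3,0): no bracket -> illegal
(3,1): flips 2 -> legal
(3,5): no bracket -> illegal
(4,3): flips 1 -> legal
(4,4): no bracket -> illegal
(5,0): flips 2 -> legal
(5,1): no bracket -> illegal
(5,2): flips 3 -> legal
(5,3): no bracket -> illegal
B mobility = 7
-- W to move --
(0,0): flips 1 -> legal
(0,3): flips 1 -> legal
(1,0): no bracket -> illegal
(1,1): no bracket -> illegal
(1,3): flips 2 -> legal
(2,1): no bracket -> illegal
(2,5): no bracket -> illegal
(3,5): flips 1 -> legal
(4,3): no bracket -> illegal
(4,4): flips 1 -> legal
(4,5): no bracket -> illegal
W mobility = 5

Answer: B=7 W=5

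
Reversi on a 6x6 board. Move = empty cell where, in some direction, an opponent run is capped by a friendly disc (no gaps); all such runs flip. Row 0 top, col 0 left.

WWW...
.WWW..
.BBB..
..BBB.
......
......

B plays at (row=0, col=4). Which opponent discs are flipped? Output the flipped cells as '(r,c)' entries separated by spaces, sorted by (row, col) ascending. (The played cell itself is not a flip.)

Answer: (1,3)

Derivation:
Dir NW: edge -> no flip
Dir N: edge -> no flip
Dir NE: edge -> no flip
Dir W: first cell '.' (not opp) -> no flip
Dir E: first cell '.' (not opp) -> no flip
Dir SW: opp run (1,3) capped by B -> flip
Dir S: first cell '.' (not opp) -> no flip
Dir SE: first cell '.' (not opp) -> no flip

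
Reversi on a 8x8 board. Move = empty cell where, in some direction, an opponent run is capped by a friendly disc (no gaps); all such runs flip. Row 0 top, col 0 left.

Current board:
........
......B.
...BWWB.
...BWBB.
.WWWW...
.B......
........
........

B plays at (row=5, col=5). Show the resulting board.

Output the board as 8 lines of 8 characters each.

Place B at (5,5); scan 8 dirs for brackets.
Dir NW: opp run (4,4) capped by B -> flip
Dir N: first cell '.' (not opp) -> no flip
Dir NE: first cell '.' (not opp) -> no flip
Dir W: first cell '.' (not opp) -> no flip
Dir E: first cell '.' (not opp) -> no flip
Dir SW: first cell '.' (not opp) -> no flip
Dir S: first cell '.' (not opp) -> no flip
Dir SE: first cell '.' (not opp) -> no flip
All flips: (4,4)

Answer: ........
......B.
...BWWB.
...BWBB.
.WWWB...
.B...B..
........
........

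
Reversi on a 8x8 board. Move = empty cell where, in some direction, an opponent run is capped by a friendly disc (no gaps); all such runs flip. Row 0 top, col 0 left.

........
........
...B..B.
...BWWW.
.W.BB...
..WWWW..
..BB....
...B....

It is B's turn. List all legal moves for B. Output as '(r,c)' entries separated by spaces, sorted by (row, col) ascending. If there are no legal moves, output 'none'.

(2,4): flips 1 -> legal
(2,5): flips 1 -> legal
(2,7): no bracket -> illegal
(3,0): flips 2 -> legal
(3,1): no bracket -> illegal
(3,2): no bracket -> illegal
(3,7): flips 3 -> legal
(4,0): no bracket -> illegal
(4,2): flips 1 -> legal
(4,5): flips 2 -> legal
(4,6): flips 1 -> legal
(4,7): no bracket -> illegal
(5,0): no bracket -> illegal
(5,1): no bracket -> illegal
(5,6): no bracket -> illegal
(6,1): flips 1 -> legal
(6,4): flips 1 -> legal
(6,5): flips 1 -> legal
(6,6): flips 1 -> legal

Answer: (2,4) (2,5) (3,0) (3,7) (4,2) (4,5) (4,6) (6,1) (6,4) (6,5) (6,6)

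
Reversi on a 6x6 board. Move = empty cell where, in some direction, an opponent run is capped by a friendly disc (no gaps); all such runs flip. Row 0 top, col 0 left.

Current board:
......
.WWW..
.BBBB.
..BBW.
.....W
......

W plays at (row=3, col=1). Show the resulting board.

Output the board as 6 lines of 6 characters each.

Place W at (3,1); scan 8 dirs for brackets.
Dir NW: first cell '.' (not opp) -> no flip
Dir N: opp run (2,1) capped by W -> flip
Dir NE: opp run (2,2) capped by W -> flip
Dir W: first cell '.' (not opp) -> no flip
Dir E: opp run (3,2) (3,3) capped by W -> flip
Dir SW: first cell '.' (not opp) -> no flip
Dir S: first cell '.' (not opp) -> no flip
Dir SE: first cell '.' (not opp) -> no flip
All flips: (2,1) (2,2) (3,2) (3,3)

Answer: ......
.WWW..
.WWBB.
.WWWW.
.....W
......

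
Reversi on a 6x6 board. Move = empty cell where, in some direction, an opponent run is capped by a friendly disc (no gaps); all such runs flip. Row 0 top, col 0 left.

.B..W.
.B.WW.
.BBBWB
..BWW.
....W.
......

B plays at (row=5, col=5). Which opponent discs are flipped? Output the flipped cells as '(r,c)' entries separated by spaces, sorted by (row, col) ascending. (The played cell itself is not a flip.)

Answer: (3,3) (4,4)

Derivation:
Dir NW: opp run (4,4) (3,3) capped by B -> flip
Dir N: first cell '.' (not opp) -> no flip
Dir NE: edge -> no flip
Dir W: first cell '.' (not opp) -> no flip
Dir E: edge -> no flip
Dir SW: edge -> no flip
Dir S: edge -> no flip
Dir SE: edge -> no flip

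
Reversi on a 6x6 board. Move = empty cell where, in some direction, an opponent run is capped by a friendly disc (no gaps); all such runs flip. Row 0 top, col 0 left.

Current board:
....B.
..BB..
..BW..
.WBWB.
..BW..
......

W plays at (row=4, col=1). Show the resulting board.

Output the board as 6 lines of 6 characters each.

Answer: ....B.
..BB..
..BW..
.WWWB.
.WWW..
......

Derivation:
Place W at (4,1); scan 8 dirs for brackets.
Dir NW: first cell '.' (not opp) -> no flip
Dir N: first cell 'W' (not opp) -> no flip
Dir NE: opp run (3,2) capped by W -> flip
Dir W: first cell '.' (not opp) -> no flip
Dir E: opp run (4,2) capped by W -> flip
Dir SW: first cell '.' (not opp) -> no flip
Dir S: first cell '.' (not opp) -> no flip
Dir SE: first cell '.' (not opp) -> no flip
All flips: (3,2) (4,2)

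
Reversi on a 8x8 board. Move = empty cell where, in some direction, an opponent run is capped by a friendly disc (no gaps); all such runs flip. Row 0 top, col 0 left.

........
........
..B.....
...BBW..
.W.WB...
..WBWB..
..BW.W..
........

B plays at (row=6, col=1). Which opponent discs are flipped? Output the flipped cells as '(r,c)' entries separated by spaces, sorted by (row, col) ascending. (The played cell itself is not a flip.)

Dir NW: first cell '.' (not opp) -> no flip
Dir N: first cell '.' (not opp) -> no flip
Dir NE: opp run (5,2) (4,3) capped by B -> flip
Dir W: first cell '.' (not opp) -> no flip
Dir E: first cell 'B' (not opp) -> no flip
Dir SW: first cell '.' (not opp) -> no flip
Dir S: first cell '.' (not opp) -> no flip
Dir SE: first cell '.' (not opp) -> no flip

Answer: (4,3) (5,2)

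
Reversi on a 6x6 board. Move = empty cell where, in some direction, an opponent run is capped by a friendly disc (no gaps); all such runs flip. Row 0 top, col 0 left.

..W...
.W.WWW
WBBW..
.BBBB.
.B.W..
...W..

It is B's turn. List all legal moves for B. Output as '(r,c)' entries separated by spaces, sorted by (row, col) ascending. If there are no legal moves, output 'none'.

Answer: (0,0) (0,1) (0,3) (0,4) (0,5) (1,2) (2,4) (5,2) (5,4)

Derivation:
(0,0): flips 1 -> legal
(0,1): flips 1 -> legal
(0,3): flips 2 -> legal
(0,4): flips 1 -> legal
(0,5): flips 2 -> legal
(1,0): no bracket -> illegal
(1,2): flips 1 -> legal
(2,4): flips 1 -> legal
(2,5): no bracket -> illegal
(3,0): no bracket -> illegal
(4,2): no bracket -> illegal
(4,4): no bracket -> illegal
(5,2): flips 1 -> legal
(5,4): flips 1 -> legal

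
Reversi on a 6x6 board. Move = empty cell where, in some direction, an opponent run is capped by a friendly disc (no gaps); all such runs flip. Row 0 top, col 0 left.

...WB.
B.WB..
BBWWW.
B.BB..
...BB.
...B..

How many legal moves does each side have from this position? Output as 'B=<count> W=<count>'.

-- B to move --
(0,1): no bracket -> illegal
(0,2): flips 3 -> legal
(1,1): flips 2 -> legal
(1,4): flips 1 -> legal
(1,5): flips 1 -> legal
(2,5): flips 3 -> legal
(3,1): flips 1 -> legal
(3,4): no bracket -> illegal
(3,5): flips 1 -> legal
B mobility = 7
-- W to move --
(0,0): no bracket -> illegal
(0,1): no bracket -> illegal
(0,2): flips 1 -> legal
(0,5): flips 1 -> legal
(1,1): no bracket -> illegal
(1,4): flips 1 -> legal
(1,5): no bracket -> illegal
(3,1): no bracket -> illegal
(3,4): no bracket -> illegal
(3,5): no bracket -> illegal
(4,0): no bracket -> illegal
(4,1): flips 1 -> legal
(4,2): flips 2 -> legal
(4,5): no bracket -> illegal
(5,2): no bracket -> illegal
(5,4): no bracket -> illegal
(5,5): flips 2 -> legal
W mobility = 6

Answer: B=7 W=6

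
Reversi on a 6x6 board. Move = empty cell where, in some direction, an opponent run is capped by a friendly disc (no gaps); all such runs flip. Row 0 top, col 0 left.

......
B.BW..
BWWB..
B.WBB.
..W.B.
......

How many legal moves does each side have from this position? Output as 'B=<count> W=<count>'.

-- B to move --
(0,2): no bracket -> illegal
(0,3): flips 1 -> legal
(0,4): no bracket -> illegal
(1,1): flips 1 -> legal
(1,4): flips 1 -> legal
(2,4): no bracket -> illegal
(3,1): flips 1 -> legal
(4,1): flips 1 -> legal
(4,3): flips 2 -> legal
(5,1): flips 1 -> legal
(5,2): flips 3 -> legal
(5,3): no bracket -> illegal
B mobility = 8
-- W to move --
(0,0): no bracket -> illegal
(0,1): no bracket -> illegal
(0,2): flips 1 -> legal
(0,3): flips 1 -> legal
(1,1): flips 1 -> legal
(1,4): flips 1 -> legal
(2,4): flips 2 -> legal
(2,5): no bracket -> illegal
(3,1): no bracket -> illegal
(3,5): flips 2 -> legal
(4,0): no bracket -> illegal
(4,1): no bracket -> illegal
(4,3): flips 2 -> legal
(4,5): no bracket -> illegal
(5,3): no bracket -> illegal
(5,4): no bracket -> illegal
(5,5): flips 2 -> legal
W mobility = 8

Answer: B=8 W=8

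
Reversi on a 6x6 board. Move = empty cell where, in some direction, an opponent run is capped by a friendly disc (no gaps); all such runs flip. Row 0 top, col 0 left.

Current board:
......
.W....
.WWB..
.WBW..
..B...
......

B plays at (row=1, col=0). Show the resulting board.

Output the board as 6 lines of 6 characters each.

Answer: ......
BW....
.BWB..
.WBW..
..B...
......

Derivation:
Place B at (1,0); scan 8 dirs for brackets.
Dir NW: edge -> no flip
Dir N: first cell '.' (not opp) -> no flip
Dir NE: first cell '.' (not opp) -> no flip
Dir W: edge -> no flip
Dir E: opp run (1,1), next='.' -> no flip
Dir SW: edge -> no flip
Dir S: first cell '.' (not opp) -> no flip
Dir SE: opp run (2,1) capped by B -> flip
All flips: (2,1)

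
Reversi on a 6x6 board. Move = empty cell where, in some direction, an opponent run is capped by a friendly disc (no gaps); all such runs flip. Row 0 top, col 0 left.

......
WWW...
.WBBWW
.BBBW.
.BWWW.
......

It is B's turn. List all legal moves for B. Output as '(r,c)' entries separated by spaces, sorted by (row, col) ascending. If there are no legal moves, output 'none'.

(0,0): flips 1 -> legal
(0,1): flips 3 -> legal
(0,2): flips 1 -> legal
(0,3): no bracket -> illegal
(1,3): no bracket -> illegal
(1,4): no bracket -> illegal
(1,5): flips 1 -> legal
(2,0): flips 1 -> legal
(3,0): no bracket -> illegal
(3,5): flips 1 -> legal
(4,5): flips 4 -> legal
(5,1): flips 1 -> legal
(5,2): flips 1 -> legal
(5,3): flips 2 -> legal
(5,4): flips 1 -> legal
(5,5): flips 1 -> legal

Answer: (0,0) (0,1) (0,2) (1,5) (2,0) (3,5) (4,5) (5,1) (5,2) (5,3) (5,4) (5,5)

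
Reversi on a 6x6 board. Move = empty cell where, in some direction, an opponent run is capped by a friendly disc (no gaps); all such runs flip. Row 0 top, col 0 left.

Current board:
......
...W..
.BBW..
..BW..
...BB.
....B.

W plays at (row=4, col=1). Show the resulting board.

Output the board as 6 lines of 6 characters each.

Answer: ......
...W..
.BBW..
..WW..
.W.BB.
....B.

Derivation:
Place W at (4,1); scan 8 dirs for brackets.
Dir NW: first cell '.' (not opp) -> no flip
Dir N: first cell '.' (not opp) -> no flip
Dir NE: opp run (3,2) capped by W -> flip
Dir W: first cell '.' (not opp) -> no flip
Dir E: first cell '.' (not opp) -> no flip
Dir SW: first cell '.' (not opp) -> no flip
Dir S: first cell '.' (not opp) -> no flip
Dir SE: first cell '.' (not opp) -> no flip
All flips: (3,2)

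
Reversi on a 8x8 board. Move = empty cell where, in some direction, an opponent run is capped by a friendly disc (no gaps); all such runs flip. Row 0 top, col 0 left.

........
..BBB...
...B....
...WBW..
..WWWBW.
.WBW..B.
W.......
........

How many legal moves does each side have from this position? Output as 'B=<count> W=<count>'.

Answer: B=8 W=7

Derivation:
-- B to move --
(2,2): no bracket -> illegal
(2,4): no bracket -> illegal
(2,5): flips 1 -> legal
(2,6): no bracket -> illegal
(3,1): no bracket -> illegal
(3,2): flips 2 -> legal
(3,6): flips 2 -> legal
(3,7): no bracket -> illegal
(4,0): no bracket -> illegal
(4,1): flips 3 -> legal
(4,7): flips 1 -> legal
(5,0): flips 1 -> legal
(5,4): flips 2 -> legal
(5,5): no bracket -> illegal
(5,7): no bracket -> illegal
(6,1): no bracket -> illegal
(6,2): no bracket -> illegal
(6,3): flips 3 -> legal
(6,4): no bracket -> illegal
(7,0): no bracket -> illegal
(7,1): no bracket -> illegal
B mobility = 8
-- W to move --
(0,1): no bracket -> illegal
(0,2): no bracket -> illegal
(0,3): flips 2 -> legal
(0,4): no bracket -> illegal
(0,5): no bracket -> illegal
(1,1): no bracket -> illegal
(1,5): no bracket -> illegal
(2,1): no bracket -> illegal
(2,2): no bracket -> illegal
(2,4): flips 1 -> legal
(2,5): flips 1 -> legal
(3,2): no bracket -> illegal
(3,6): no bracket -> illegal
(4,1): no bracket -> illegal
(4,7): no bracket -> illegal
(5,4): no bracket -> illegal
(5,5): flips 1 -> legal
(5,7): no bracket -> illegal
(6,1): flips 1 -> legal
(6,2): flips 1 -> legal
(6,3): no bracket -> illegal
(6,5): no bracket -> illegal
(6,6): flips 1 -> legal
(6,7): no bracket -> illegal
W mobility = 7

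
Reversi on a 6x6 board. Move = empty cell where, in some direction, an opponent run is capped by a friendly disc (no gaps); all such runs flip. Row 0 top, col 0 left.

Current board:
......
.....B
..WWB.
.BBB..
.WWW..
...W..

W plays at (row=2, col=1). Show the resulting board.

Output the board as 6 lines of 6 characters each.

Answer: ......
.....B
.WWWB.
.WWB..
.WWW..
...W..

Derivation:
Place W at (2,1); scan 8 dirs for brackets.
Dir NW: first cell '.' (not opp) -> no flip
Dir N: first cell '.' (not opp) -> no flip
Dir NE: first cell '.' (not opp) -> no flip
Dir W: first cell '.' (not opp) -> no flip
Dir E: first cell 'W' (not opp) -> no flip
Dir SW: first cell '.' (not opp) -> no flip
Dir S: opp run (3,1) capped by W -> flip
Dir SE: opp run (3,2) capped by W -> flip
All flips: (3,1) (3,2)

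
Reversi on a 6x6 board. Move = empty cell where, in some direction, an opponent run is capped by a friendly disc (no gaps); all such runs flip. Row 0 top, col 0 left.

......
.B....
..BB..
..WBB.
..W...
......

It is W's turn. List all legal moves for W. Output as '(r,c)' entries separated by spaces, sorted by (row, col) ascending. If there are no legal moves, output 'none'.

Answer: (1,2) (1,4) (2,4) (3,5)

Derivation:
(0,0): no bracket -> illegal
(0,1): no bracket -> illegal
(0,2): no bracket -> illegal
(1,0): no bracket -> illegal
(1,2): flips 1 -> legal
(1,3): no bracket -> illegal
(1,4): flips 1 -> legal
(2,0): no bracket -> illegal
(2,1): no bracket -> illegal
(2,4): flips 1 -> legal
(2,5): no bracket -> illegal
(3,1): no bracket -> illegal
(3,5): flips 2 -> legal
(4,3): no bracket -> illegal
(4,4): no bracket -> illegal
(4,5): no bracket -> illegal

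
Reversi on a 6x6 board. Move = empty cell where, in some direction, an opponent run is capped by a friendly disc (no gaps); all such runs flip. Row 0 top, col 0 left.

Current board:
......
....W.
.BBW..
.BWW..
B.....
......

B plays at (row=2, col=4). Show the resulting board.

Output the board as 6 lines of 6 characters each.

Answer: ......
....W.
.BBBB.
.BWW..
B.....
......

Derivation:
Place B at (2,4); scan 8 dirs for brackets.
Dir NW: first cell '.' (not opp) -> no flip
Dir N: opp run (1,4), next='.' -> no flip
Dir NE: first cell '.' (not opp) -> no flip
Dir W: opp run (2,3) capped by B -> flip
Dir E: first cell '.' (not opp) -> no flip
Dir SW: opp run (3,3), next='.' -> no flip
Dir S: first cell '.' (not opp) -> no flip
Dir SE: first cell '.' (not opp) -> no flip
All flips: (2,3)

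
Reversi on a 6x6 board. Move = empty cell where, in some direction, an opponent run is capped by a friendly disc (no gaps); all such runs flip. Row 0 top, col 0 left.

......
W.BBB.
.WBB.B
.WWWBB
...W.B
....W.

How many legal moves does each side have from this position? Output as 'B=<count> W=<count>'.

Answer: B=8 W=6

Derivation:
-- B to move --
(0,0): no bracket -> illegal
(0,1): no bracket -> illegal
(1,1): no bracket -> illegal
(2,0): flips 1 -> legal
(2,4): no bracket -> illegal
(3,0): flips 4 -> legal
(4,0): flips 1 -> legal
(4,1): flips 1 -> legal
(4,2): flips 1 -> legal
(4,4): flips 1 -> legal
(5,2): flips 1 -> legal
(5,3): flips 2 -> legal
(5,5): no bracket -> illegal
B mobility = 8
-- W to move --
(0,1): no bracket -> illegal
(0,2): flips 2 -> legal
(0,3): flips 3 -> legal
(0,4): flips 2 -> legal
(0,5): flips 2 -> legal
(1,1): flips 1 -> legal
(1,5): no bracket -> illegal
(2,4): flips 2 -> legal
(4,4): no bracket -> illegal
(5,5): no bracket -> illegal
W mobility = 6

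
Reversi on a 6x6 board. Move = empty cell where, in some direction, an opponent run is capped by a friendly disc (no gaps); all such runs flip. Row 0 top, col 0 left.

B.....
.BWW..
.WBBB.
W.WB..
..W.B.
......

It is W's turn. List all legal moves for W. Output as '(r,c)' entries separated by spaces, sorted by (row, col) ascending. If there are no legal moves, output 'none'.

Answer: (0,1) (1,0) (1,4) (1,5) (2,5) (3,1) (3,4) (3,5) (4,3)

Derivation:
(0,1): flips 1 -> legal
(0,2): no bracket -> illegal
(1,0): flips 1 -> legal
(1,4): flips 1 -> legal
(1,5): flips 2 -> legal
(2,0): no bracket -> illegal
(2,5): flips 3 -> legal
(3,1): flips 1 -> legal
(3,4): flips 2 -> legal
(3,5): flips 1 -> legal
(4,3): flips 2 -> legal
(4,5): no bracket -> illegal
(5,3): no bracket -> illegal
(5,4): no bracket -> illegal
(5,5): no bracket -> illegal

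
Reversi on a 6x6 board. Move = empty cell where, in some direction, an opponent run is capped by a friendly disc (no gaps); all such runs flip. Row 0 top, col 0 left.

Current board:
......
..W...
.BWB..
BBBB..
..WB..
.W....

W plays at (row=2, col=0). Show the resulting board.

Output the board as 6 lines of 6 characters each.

Answer: ......
..W...
WWWB..
BWBB..
..WB..
.W....

Derivation:
Place W at (2,0); scan 8 dirs for brackets.
Dir NW: edge -> no flip
Dir N: first cell '.' (not opp) -> no flip
Dir NE: first cell '.' (not opp) -> no flip
Dir W: edge -> no flip
Dir E: opp run (2,1) capped by W -> flip
Dir SW: edge -> no flip
Dir S: opp run (3,0), next='.' -> no flip
Dir SE: opp run (3,1) capped by W -> flip
All flips: (2,1) (3,1)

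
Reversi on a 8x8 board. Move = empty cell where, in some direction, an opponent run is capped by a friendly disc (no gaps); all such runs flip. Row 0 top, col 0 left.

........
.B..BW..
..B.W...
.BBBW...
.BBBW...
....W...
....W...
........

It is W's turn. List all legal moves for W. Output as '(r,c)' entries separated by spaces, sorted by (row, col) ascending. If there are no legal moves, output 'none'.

Answer: (0,0) (0,4) (1,3) (2,1) (3,0) (4,0) (5,1) (5,2)

Derivation:
(0,0): flips 3 -> legal
(0,1): no bracket -> illegal
(0,2): no bracket -> illegal
(0,3): no bracket -> illegal
(0,4): flips 1 -> legal
(0,5): no bracket -> illegal
(1,0): no bracket -> illegal
(1,2): no bracket -> illegal
(1,3): flips 1 -> legal
(2,0): no bracket -> illegal
(2,1): flips 2 -> legal
(2,3): no bracket -> illegal
(2,5): no bracket -> illegal
(3,0): flips 3 -> legal
(4,0): flips 3 -> legal
(5,0): no bracket -> illegal
(5,1): flips 2 -> legal
(5,2): flips 1 -> legal
(5,3): no bracket -> illegal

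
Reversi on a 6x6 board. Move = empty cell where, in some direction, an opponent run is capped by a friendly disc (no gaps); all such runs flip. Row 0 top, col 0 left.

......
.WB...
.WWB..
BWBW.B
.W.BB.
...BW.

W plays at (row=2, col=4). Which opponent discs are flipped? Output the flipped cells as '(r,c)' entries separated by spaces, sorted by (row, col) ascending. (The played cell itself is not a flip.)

Answer: (2,3)

Derivation:
Dir NW: first cell '.' (not opp) -> no flip
Dir N: first cell '.' (not opp) -> no flip
Dir NE: first cell '.' (not opp) -> no flip
Dir W: opp run (2,3) capped by W -> flip
Dir E: first cell '.' (not opp) -> no flip
Dir SW: first cell 'W' (not opp) -> no flip
Dir S: first cell '.' (not opp) -> no flip
Dir SE: opp run (3,5), next=edge -> no flip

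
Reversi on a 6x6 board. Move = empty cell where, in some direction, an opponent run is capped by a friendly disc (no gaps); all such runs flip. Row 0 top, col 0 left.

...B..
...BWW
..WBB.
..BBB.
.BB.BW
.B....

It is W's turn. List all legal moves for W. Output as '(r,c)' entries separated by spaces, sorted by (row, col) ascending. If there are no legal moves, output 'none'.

Answer: (0,4) (1,2) (2,5) (4,3) (5,0) (5,2) (5,4) (5,5)

Derivation:
(0,2): no bracket -> illegal
(0,4): flips 1 -> legal
(1,2): flips 3 -> legal
(2,1): no bracket -> illegal
(2,5): flips 2 -> legal
(3,0): no bracket -> illegal
(3,1): no bracket -> illegal
(3,5): no bracket -> illegal
(4,0): no bracket -> illegal
(4,3): flips 1 -> legal
(5,0): flips 3 -> legal
(5,2): flips 2 -> legal
(5,3): no bracket -> illegal
(5,4): flips 3 -> legal
(5,5): flips 2 -> legal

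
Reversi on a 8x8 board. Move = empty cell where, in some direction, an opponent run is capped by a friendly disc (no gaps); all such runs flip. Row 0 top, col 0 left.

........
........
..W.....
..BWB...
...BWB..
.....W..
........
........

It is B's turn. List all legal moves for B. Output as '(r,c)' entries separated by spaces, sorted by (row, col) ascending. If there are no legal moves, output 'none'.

Answer: (1,2) (2,3) (5,4) (6,5)

Derivation:
(1,1): no bracket -> illegal
(1,2): flips 1 -> legal
(1,3): no bracket -> illegal
(2,1): no bracket -> illegal
(2,3): flips 1 -> legal
(2,4): no bracket -> illegal
(3,1): no bracket -> illegal
(3,5): no bracket -> illegal
(4,2): no bracket -> illegal
(4,6): no bracket -> illegal
(5,3): no bracket -> illegal
(5,4): flips 1 -> legal
(5,6): no bracket -> illegal
(6,4): no bracket -> illegal
(6,5): flips 1 -> legal
(6,6): no bracket -> illegal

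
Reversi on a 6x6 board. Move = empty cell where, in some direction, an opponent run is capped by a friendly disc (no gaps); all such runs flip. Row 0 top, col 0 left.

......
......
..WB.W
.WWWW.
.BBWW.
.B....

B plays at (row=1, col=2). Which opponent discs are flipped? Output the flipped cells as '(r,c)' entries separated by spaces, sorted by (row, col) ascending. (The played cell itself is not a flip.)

Answer: (2,2) (3,2)

Derivation:
Dir NW: first cell '.' (not opp) -> no flip
Dir N: first cell '.' (not opp) -> no flip
Dir NE: first cell '.' (not opp) -> no flip
Dir W: first cell '.' (not opp) -> no flip
Dir E: first cell '.' (not opp) -> no flip
Dir SW: first cell '.' (not opp) -> no flip
Dir S: opp run (2,2) (3,2) capped by B -> flip
Dir SE: first cell 'B' (not opp) -> no flip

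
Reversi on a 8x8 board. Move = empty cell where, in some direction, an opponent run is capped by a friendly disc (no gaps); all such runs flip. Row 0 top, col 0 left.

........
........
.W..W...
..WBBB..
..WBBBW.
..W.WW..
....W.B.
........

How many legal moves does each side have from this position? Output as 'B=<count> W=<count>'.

-- B to move --
(1,0): flips 2 -> legal
(1,1): no bracket -> illegal
(1,2): no bracket -> illegal
(1,3): flips 1 -> legal
(1,4): flips 1 -> legal
(1,5): flips 1 -> legal
(2,0): no bracket -> illegal
(2,2): no bracket -> illegal
(2,3): no bracket -> illegal
(2,5): no bracket -> illegal
(3,0): no bracket -> illegal
(3,1): flips 1 -> legal
(3,6): no bracket -> illegal
(3,7): no bracket -> illegal
(4,1): flips 1 -> legal
(4,7): flips 1 -> legal
(5,1): flips 1 -> legal
(5,3): no bracket -> illegal
(5,6): no bracket -> illegal
(5,7): flips 1 -> legal
(6,1): flips 1 -> legal
(6,2): no bracket -> illegal
(6,3): flips 1 -> legal
(6,5): flips 2 -> legal
(7,3): no bracket -> illegal
(7,4): flips 2 -> legal
(7,5): no bracket -> illegal
B mobility = 13
-- W to move --
(2,2): flips 2 -> legal
(2,3): no bracket -> illegal
(2,5): flips 4 -> legal
(2,6): no bracket -> illegal
(3,6): flips 4 -> legal
(5,3): no bracket -> illegal
(5,6): no bracket -> illegal
(5,7): no bracket -> illegal
(6,5): no bracket -> illegal
(6,7): no bracket -> illegal
(7,5): no bracket -> illegal
(7,6): no bracket -> illegal
(7,7): flips 1 -> legal
W mobility = 4

Answer: B=13 W=4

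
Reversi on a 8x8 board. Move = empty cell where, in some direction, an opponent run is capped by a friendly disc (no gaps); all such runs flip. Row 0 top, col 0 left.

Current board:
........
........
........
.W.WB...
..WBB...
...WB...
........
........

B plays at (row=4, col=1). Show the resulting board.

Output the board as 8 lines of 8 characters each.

Answer: ........
........
........
.W.WB...
.BBBB...
...WB...
........
........

Derivation:
Place B at (4,1); scan 8 dirs for brackets.
Dir NW: first cell '.' (not opp) -> no flip
Dir N: opp run (3,1), next='.' -> no flip
Dir NE: first cell '.' (not opp) -> no flip
Dir W: first cell '.' (not opp) -> no flip
Dir E: opp run (4,2) capped by B -> flip
Dir SW: first cell '.' (not opp) -> no flip
Dir S: first cell '.' (not opp) -> no flip
Dir SE: first cell '.' (not opp) -> no flip
All flips: (4,2)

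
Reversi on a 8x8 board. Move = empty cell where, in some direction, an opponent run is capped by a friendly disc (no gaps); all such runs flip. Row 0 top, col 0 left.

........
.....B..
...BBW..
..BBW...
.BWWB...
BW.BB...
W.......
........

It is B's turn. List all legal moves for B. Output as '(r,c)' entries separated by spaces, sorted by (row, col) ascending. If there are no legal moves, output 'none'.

(1,4): no bracket -> illegal
(1,6): no bracket -> illegal
(2,6): flips 1 -> legal
(3,1): flips 1 -> legal
(3,5): flips 2 -> legal
(3,6): no bracket -> illegal
(4,0): no bracket -> illegal
(4,5): flips 1 -> legal
(5,2): flips 2 -> legal
(6,1): flips 1 -> legal
(6,2): no bracket -> illegal
(7,0): flips 1 -> legal
(7,1): no bracket -> illegal

Answer: (2,6) (3,1) (3,5) (4,5) (5,2) (6,1) (7,0)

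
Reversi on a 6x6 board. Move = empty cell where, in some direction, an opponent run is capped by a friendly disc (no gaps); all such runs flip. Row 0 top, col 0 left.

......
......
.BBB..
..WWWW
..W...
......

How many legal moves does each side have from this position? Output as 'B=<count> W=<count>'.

Answer: B=5 W=5

Derivation:
-- B to move --
(2,4): no bracket -> illegal
(2,5): no bracket -> illegal
(3,1): no bracket -> illegal
(4,1): flips 1 -> legal
(4,3): flips 2 -> legal
(4,4): flips 1 -> legal
(4,5): flips 1 -> legal
(5,1): no bracket -> illegal
(5,2): flips 2 -> legal
(5,3): no bracket -> illegal
B mobility = 5
-- W to move --
(1,0): flips 1 -> legal
(1,1): flips 1 -> legal
(1,2): flips 2 -> legal
(1,3): flips 1 -> legal
(1,4): flips 1 -> legal
(2,0): no bracket -> illegal
(2,4): no bracket -> illegal
(3,0): no bracket -> illegal
(3,1): no bracket -> illegal
W mobility = 5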